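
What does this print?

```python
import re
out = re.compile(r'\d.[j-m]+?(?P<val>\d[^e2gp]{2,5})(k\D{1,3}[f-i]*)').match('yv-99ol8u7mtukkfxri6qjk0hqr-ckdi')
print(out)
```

None

The pattern matches a digit, then any character, then one or more of a character in [j-m] (lazy); then a digit, then 2 to 5 of any character except [e2gp] (captured as 'val'); then the literal 'k', then 1 to 3 of a non-digit, then zero or more of a character in [f-i] (captured).
`re.match` won't scan ahead — the pattern has to work from the very first character.
Here the pattern fails at index 0, so the call returns None.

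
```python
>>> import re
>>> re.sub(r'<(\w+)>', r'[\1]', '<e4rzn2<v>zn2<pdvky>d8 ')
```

'<e4rzn2[v]zn2[pdvky]d8 '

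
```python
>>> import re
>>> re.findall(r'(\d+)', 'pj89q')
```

['89']

This matches one or more of a digit (captured).
Scanning left to right: at [2:4] match '89', group 1 = '89'.
One capturing group, so `findall` returns just the captured substring from the one match — 1 in all.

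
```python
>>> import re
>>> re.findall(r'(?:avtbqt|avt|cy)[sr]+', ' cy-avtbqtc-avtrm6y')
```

Walking the string: at [12:16] → 'avtr'.
With no groups in the pattern, `findall` gives back each whole match — 1 here.

['avtr']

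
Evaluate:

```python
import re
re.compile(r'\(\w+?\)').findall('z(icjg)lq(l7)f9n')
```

['(icjg)', '(l7)']

`findall` yields the raw match text (2 of them) because the pattern has no groups.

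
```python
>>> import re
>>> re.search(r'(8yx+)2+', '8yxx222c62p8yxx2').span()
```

(0, 7)

This matches the literal '8y', then one or more of the literal 'x' (captured); then one or more of a literal '2'.
`re.search` tries every starting position until one works.
The match spans [0:7] → '8yxx222'.
Captured: group 1 = '8yxx'.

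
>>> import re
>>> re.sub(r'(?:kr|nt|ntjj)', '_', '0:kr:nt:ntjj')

The regex engine tests alternatives in the order written; an earlier branch that matches wins even if a later one would match more.
Every occurrence is swapped for '_'.

'0:_:_:_jj'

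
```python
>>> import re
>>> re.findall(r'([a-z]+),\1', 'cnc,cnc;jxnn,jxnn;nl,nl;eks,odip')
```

['cnc', 'jxnn', 'nl']

The backreference `\1` re-matches whatever the first group consumed, character for character.
Walking the string: at [0:7] match 'cnc,cnc', group 1 = 'cnc'; at [8:17] match 'jxnn,jxnn', group 1 = 'jxnn'; at [18:23] match 'nl,nl', group 1 = 'nl'.
Because there's exactly one group, `findall` drops the full match and keeps group 1 from each hit.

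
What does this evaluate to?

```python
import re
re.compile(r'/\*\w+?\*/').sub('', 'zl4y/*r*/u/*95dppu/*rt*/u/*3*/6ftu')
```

'zl4yu/*95dppuu6ftu'

Matches: at [4:9] → '/*r*/'; at [18:24] → '/*rt*/'; at [25:30] → '/*3*/'.
Every occurrence is swapped for ''.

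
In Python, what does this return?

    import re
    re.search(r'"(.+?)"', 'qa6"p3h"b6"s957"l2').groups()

('p3h',)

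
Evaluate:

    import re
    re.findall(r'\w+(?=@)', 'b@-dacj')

['b']

The lookaround is zero-width — it requires the adjacent text to match without consuming it, so the asserted text isn't part of the match.
Walking the string: at [0:1] → 'b'.
With no groups in the pattern, `findall` gives back each whole match — 1 here.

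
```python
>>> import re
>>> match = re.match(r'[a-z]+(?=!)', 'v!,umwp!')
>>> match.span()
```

With `match`, the pattern is implicitly anchored at the beginning.
The match spans [0:1] → 'v'.

(0, 1)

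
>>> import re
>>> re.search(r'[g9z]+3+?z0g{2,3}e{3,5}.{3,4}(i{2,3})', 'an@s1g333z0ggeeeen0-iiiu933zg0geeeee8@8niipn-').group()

The pattern matches one or more of one of [g9z], then one or more of the literal '3' (lazy), then the literal 'z0'; then 2 to 3 of a literal 'g'; then 3 to 5 of the literal 'e', then 3 to 4 of any character; then 2 to 3 of a literal 'i' (captured).
The match spans [5:23] → 'g333z0ggeeeen0-iii'.

'g333z0ggeeeen0-iii'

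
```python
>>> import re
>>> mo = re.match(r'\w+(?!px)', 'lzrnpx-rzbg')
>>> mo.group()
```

'lzrnpx'

The negative lookaround is zero-width — it rules out positions where the adjacent text would match, without consuming anything.
`re.match` only tries the pattern at the start of the string.
The match spans [0:6] → 'lzrnpx'.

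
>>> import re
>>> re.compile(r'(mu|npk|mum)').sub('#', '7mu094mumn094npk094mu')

'7#094#mn094#094#'

Alternation isn't longest-match — the leftmost alternative that fits at this position is chosen.
`sub` substitutes '#' at each match site.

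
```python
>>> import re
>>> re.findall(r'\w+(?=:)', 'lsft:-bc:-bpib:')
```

The lookaround is zero-width — it requires the adjacent text to match without consuming it, so the asserted text isn't part of the match.
No capturing groups, so `findall` returns the 3 full match strings.

['lsft', 'bc', 'bpib']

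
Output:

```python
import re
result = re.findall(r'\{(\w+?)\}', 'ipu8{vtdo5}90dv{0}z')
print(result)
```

['vtdo5', '0']

Matches: at [4:11] match '{vtdo5}', group 1 = 'vtdo5'; at [15:18] match '{0}', group 1 = '0'.
`findall` collects group 1 from each match (2 total).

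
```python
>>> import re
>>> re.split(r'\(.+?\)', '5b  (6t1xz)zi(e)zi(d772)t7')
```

The `?` after the quantifier makes it lazy — it takes as little as possible before letting the rest of the pattern try.
Matches to split on: at [4:11] → '(6t1xz)'; at [13:16] → '(e)'; at [18:24] → '(d772)'.
`split` removes every match and returns the 4 fragments in between.

['5b  ', 'zi', 'zi', 't7']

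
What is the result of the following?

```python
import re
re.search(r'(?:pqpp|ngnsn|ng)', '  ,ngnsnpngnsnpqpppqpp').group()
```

Branches in `(...|...)` are attempted left-to-right; the first branch that allows the whole pattern to succeed is taken.
Unlike `match`, `search` isn't anchored — it looks for the pattern anywhere in the string.
The match spans [3:8] → 'ngnsn'.

'ngnsn'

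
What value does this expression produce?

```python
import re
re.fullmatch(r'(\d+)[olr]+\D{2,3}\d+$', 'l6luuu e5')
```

The pattern matches one or more of a digit (captured); then one or more of one of [olr], then 2 to 3 of a non-digit, then one or more of a digit; then anchored at the end.
For `fullmatch`, every character of the input must be accounted for by the pattern.
Here the string isn't matched end-to-end, so the call returns None.

None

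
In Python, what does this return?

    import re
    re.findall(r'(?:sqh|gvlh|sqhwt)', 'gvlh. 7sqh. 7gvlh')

With no groups in the pattern, `findall` gives back each whole match — 3 here.

['gvlh', 'sqh', 'gvlh']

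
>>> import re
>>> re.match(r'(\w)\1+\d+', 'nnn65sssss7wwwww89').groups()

('n',)

`\1` is not a pattern — it's the concrete string captured by group 1, re-applied verbatim.
With `match`, the pattern is implicitly anchored at the beginning.
The match spans [0:5] → 'nnn65'.
Captured: group 1 = 'n'.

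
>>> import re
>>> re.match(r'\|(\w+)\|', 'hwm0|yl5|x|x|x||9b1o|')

None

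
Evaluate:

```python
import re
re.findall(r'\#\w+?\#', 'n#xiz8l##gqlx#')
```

['#xiz8l#', '#gqlx#']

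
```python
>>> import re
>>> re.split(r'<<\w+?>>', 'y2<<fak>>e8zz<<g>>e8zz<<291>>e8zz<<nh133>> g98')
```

['y2', 'e8zz', 'e8zz', 'e8zz', ' g98']

Matches to split on: at [2:9] → '<<fak>>'; at [13:18] → '<<g>>'; at [22:29] → '<<291>>'; at [33:42] → '<<nh133>>'.
The string is cut at each match, leaving 5 pieces.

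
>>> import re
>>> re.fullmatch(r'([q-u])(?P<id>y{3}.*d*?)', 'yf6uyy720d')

None

`re.fullmatch` is like wrapping the pattern in `^…$` (in single-line mode).
Here the pattern can't cover the whole string, so the call returns None.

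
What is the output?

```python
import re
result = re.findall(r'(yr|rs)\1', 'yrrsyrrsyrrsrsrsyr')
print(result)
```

['rs']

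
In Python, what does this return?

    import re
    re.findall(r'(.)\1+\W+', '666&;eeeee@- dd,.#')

After group 1 captures some text, `\1` only succeeds where that same text appears again.
With a single group, `findall` returns only what that group captured — 3 items.

['6', 'e', 'd']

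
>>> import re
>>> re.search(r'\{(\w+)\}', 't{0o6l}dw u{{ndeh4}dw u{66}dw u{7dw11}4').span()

`re.search` tries every starting position until one works.
The match spans [1:7] → '{0o6l}'.
Captured: group 1 = '0o6l'.

(1, 7)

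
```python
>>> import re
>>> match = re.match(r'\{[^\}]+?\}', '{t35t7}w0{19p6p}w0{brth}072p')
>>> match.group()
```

'{t35t7}'

`match` is anchored at position 0; if the pattern doesn't fit there, it returns None.
The match spans [0:7] → '{t35t7}'.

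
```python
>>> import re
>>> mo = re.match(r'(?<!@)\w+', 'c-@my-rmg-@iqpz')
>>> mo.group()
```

'c'

`(?!…)`/`(?<!…)` only lets a position through if the neighbouring text does NOT match; no characters are consumed.
`match` is anchored at position 0; if the pattern doesn't fit there, it returns None.
The match spans [0:1] → 'c'.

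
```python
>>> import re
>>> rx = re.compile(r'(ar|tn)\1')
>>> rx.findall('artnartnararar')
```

['ar']

The backreference `\1` re-matches whatever the first group consumed, character for character.
Scanning left to right: at [8:12] match 'arar', group 1 = 'ar'.
With a single group, `findall` returns only what that group captured — 1 item.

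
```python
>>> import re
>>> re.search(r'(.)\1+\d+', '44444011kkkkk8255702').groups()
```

('4',)

The match spans [0:8] → '44444011'.
Captured: group 1 = '4'.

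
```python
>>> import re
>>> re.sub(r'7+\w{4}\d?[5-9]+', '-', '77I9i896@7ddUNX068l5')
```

The pattern matches one or more of a literal '7'; then exactly 4 of a word character, then optionally a digit, then one or more of a character in [5-9].
Matches: at [0:8] → '77I9i896'.
Each match is replaced by '-'.

'-@7ddUNX068l5'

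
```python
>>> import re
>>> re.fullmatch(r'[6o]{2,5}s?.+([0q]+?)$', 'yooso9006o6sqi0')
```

None

This matches 2 to 5 of one of [6o], then optionally a literal 's', then one or more of any character; then one or more of one of [0q] (lazy) (captured); then anchored at the end.
For `fullmatch`, every character of the input must be accounted for by the pattern.
Here the pattern can't cover the whole string, so the call returns None.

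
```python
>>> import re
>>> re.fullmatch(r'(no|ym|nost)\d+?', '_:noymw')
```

`fullmatch` succeeds only if the pattern covers the string from start to end.
Here the string isn't matched end-to-end, so the call returns None.

None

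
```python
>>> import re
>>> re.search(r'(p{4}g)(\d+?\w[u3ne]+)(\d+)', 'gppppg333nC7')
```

None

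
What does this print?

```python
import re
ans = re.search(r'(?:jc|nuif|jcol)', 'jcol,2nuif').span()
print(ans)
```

(0, 2)

The regex engine tests alternatives in the order written; an earlier branch that matches wins even if a later one would match more.
The match spans [0:2] → 'jc'.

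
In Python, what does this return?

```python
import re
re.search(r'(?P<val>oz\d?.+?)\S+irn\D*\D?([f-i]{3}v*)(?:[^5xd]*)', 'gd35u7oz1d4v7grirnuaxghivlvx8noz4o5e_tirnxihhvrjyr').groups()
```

('oz1d', 'ihhv')

Pattern: the literal 'oz', then optionally a digit, then one or more of any character (lazy) (captured as 'val'); then one or more of a non-whitespace character, then the literal 'irn', then zero or more of a non-digit; then optionally a non-digit; then exactly 3 of a character in [f-i], then zero or more of a literal 'v' (captured); then zero or more of any character except [5xd] (non-capturing group).
The `?` after the quantifier makes it lazy — it takes as little as possible before letting the rest of the pattern try.
`search` walks the string left to right and returns the first match it finds.
The match spans [6:50] → 'oz1d4v7grirnuaxghivlvx8noz4o5e_tirnxihhvrjyr'.
Captured: group 1 = 'oz1d', group 2 = 'ihhv'.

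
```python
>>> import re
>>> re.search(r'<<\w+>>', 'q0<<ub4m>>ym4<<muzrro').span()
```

(2, 10)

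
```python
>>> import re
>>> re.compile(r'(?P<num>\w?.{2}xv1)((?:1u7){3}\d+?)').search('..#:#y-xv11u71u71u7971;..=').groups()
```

('y-xv1', '1u71u71u79')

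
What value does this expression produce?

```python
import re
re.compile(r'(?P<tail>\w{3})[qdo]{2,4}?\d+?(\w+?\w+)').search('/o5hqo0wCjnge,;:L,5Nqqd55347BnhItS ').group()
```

The pattern matches exactly 3 of a word character (captured as 'tail'); then 2 to 4 of one of [qdo] (lazy), then one or more of a digit (lazy); then one or more of a word character (lazy), then one or more of a word character (captured).
`re.search` scans for the first position where the pattern succeeds.
The match spans [1:13] → 'o5hqo0wCjnge'.
Captured: group 1 = 'o5h', group 2 = 'wCjnge'.

'o5hqo0wCjnge'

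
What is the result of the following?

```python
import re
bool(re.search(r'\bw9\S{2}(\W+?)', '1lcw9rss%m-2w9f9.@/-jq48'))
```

False

Pattern: a word boundary (`\b`, zero-width); then the literal 'w9', then exactly 2 of a non-whitespace character; then one or more of a non-word character (lazy) (captured).
`re.search` scans for the first position where the pattern succeeds.
Here nothing in the string fits, so the call returns None, and `bool(None)` is False.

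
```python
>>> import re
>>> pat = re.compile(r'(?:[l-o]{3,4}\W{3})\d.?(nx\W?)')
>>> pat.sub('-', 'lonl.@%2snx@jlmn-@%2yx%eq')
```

The pattern matches 3 to 4 of a character in [l-o], then exactly 3 of a non-word character (non-capturing group); then a digit, then optionally any character; then the literal 'nx', then optionally a non-word character (captured).
Matches: at [0:12] → 'lonl.@%2snx@'.
Every occurrence is swapped for '-'.

'-jlmn-@%2yx%eq'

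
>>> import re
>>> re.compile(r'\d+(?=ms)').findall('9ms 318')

['9']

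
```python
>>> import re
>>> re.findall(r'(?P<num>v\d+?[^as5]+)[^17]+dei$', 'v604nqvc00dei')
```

['v604nqvc0']

Pattern: the literal 'v', then one or more of a digit (lazy), then one or more of any character except [as5] (captured as 'num'); then one or more of any character except [17], then the literal 'dei'; then anchored at the end.
One capturing group, so `findall` returns just the captured substring from the one match — 1 in all.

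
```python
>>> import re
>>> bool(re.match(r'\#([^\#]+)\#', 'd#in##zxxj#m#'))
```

False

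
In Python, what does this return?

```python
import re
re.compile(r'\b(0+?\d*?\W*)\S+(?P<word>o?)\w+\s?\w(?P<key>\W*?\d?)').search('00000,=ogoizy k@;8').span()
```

This matches a word boundary (`\b`, zero-width); then one or more of the literal '0' (lazy), then zero or more of a digit (lazy), then zero or more of a non-word character (captured); then one or more of a non-whitespace character; then optionally a literal 'o' (captured as 'word'); then one or more of a word character, then optionally whitespace, then a word character; then zero or more of a non-word character (lazy), then optionally a digit (captured as 'key').
The `?` after the quantifier makes it lazy — it takes as little as possible before letting the rest of the pattern try.
`search` walks the string left to right and returns the first match it finds.
The match spans [0:15] → '00000,=ogoizy k'.
Captured: group 1 = '0', group 2 = '', group 3 = ''.

(0, 15)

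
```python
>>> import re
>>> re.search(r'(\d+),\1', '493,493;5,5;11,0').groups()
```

The match spans [0:7] → '493,493'.
Captured: group 1 = '493'.

('493',)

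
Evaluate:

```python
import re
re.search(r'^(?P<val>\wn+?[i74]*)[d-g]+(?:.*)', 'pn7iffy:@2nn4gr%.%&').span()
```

(0, 19)

Pattern: anchored at the start of the string; then a word character, then one or more of the literal 'n' (lazy), then zero or more of one of [i74] (captured as 'val'); then one or more of a character in [d-g]; then zero or more of any character (non-capturing group).
`re.search` tries every starting position until one works.
The match spans [0:19] → 'pn7iffy:@2nn4gr%.%&'.
Captured: group 1 = 'pn7i'.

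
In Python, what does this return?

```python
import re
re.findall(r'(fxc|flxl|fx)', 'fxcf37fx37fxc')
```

The regex engine tests alternatives in the order written; an earlier branch that matches wins even if a later one would match more.
Scanning left to right: at [0:3] match 'fxc', group 1 = 'fxc'; at [6:8] match 'fx', group 1 = 'fx'; at [10:13] match 'fxc', group 1 = 'fxc'.
Because there's exactly one group, `findall` drops the full match and keeps group 1 from each hit.

['fxc', 'fx', 'fxc']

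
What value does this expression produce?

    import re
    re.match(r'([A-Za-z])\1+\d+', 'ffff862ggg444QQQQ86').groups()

('f',)

A backreference is literal: `\1` must see the identical characters the first group matched.
`re.match` won't scan ahead — the pattern has to work from the very first character.
The match spans [0:7] → 'ffff862'.
Captured: group 1 = 'f'.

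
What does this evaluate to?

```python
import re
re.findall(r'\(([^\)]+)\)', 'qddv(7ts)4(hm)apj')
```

Because there's exactly one group, `findall` drops the full match and keeps group 1 from each hit.

['7ts', 'hm']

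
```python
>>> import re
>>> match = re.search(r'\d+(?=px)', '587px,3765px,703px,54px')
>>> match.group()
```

'587'

Because the assertion is zero-width, the text it checks is not consumed and won't appear in the result.
Unlike `match`, `search` isn't anchored — it looks for the pattern anywhere in the string.
The match spans [0:3] → '587'.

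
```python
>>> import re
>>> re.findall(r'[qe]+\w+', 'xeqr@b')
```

['eqr']

This matches one or more of one of [qe]; then one or more of a word character.
Walking the string: at [1:4] → 'eqr'.
With no groups in the pattern, `findall` gives back each whole match — 1 here.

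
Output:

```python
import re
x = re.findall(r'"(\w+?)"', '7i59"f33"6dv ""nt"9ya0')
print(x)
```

['f33', 'nt']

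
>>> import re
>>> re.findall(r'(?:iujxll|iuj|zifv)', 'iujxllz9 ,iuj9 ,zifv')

Branches in `(...|...)` are attempted left-to-right; the first branch that allows the whole pattern to succeed is taken.
Walking the string: at [0:6] → 'iujxll'; at [10:13] → 'iuj'; at [16:20] → 'zifv'.
With no groups in the pattern, `findall` gives back each whole match — 3 here.

['iujxll', 'iuj', 'zifv']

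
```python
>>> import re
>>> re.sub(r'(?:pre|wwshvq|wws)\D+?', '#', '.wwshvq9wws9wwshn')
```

'.#vq9wws9#n'

Matches: at [1:5] → 'wwsh'; at [12:16] → 'wwsh'.
Each match is replaced by '#'.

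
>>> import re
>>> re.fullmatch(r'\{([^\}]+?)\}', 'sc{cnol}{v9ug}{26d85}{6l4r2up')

`fullmatch` succeeds only if the pattern covers the string from start to end.
Here there's no way to consume every character, so the call returns None.

None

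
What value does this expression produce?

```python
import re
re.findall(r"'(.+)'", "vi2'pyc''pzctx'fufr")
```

`findall` collects group 1 from the one match (1 total).

["pyc''pzctx"]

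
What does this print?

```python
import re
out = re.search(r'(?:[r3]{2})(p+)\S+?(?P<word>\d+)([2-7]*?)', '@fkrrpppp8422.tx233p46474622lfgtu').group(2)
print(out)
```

422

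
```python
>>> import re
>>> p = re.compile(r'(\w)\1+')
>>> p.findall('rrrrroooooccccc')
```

After group 1 captures some text, `\1` only succeeds where that same text appears again.
Because there's exactly one group, `findall` drops the full match and keeps group 1 from each hit.

['r', 'o', 'c']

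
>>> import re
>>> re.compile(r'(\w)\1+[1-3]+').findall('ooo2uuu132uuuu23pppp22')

A backreference is literal: `\1` must see the identical characters the first group matched.
`findall` collects group 1 from each match (4 total).

['o', 'u', 'u', 'p']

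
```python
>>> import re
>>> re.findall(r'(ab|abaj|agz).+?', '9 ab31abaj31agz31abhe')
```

['ab', 'ab', 'agz', 'ab']

Alternation isn't longest-match — the leftmost alternative that fits at this position is chosen.
Matches: at [2:5] match 'ab3', group 1 = 'ab'; at [6:9] match 'aba', group 1 = 'ab'; at [12:16] match 'agz3', group 1 = 'agz'; at [17:20] match 'abh', group 1 = 'ab'.
With a single group, `findall` returns only what that group captured — 4 items.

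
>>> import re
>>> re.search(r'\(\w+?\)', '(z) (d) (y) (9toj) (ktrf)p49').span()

The match spans [0:3] → '(z)'.

(0, 3)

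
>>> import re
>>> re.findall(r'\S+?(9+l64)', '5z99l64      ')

['99l64']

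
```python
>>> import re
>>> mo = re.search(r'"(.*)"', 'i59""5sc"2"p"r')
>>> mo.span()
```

The match spans [3:13] → '""5sc"2"p"'.

(3, 13)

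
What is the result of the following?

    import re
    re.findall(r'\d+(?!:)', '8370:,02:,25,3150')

['837', '0', '25', '3150']

A negative assertion filters positions out without eating any characters.
Since nothing is captured, `findall` lists the 4 matched substrings directly.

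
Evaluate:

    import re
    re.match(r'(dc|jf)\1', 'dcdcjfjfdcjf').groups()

The match spans [0:4] → 'dcdc'.
Captured: group 1 = 'dc'.

('dc',)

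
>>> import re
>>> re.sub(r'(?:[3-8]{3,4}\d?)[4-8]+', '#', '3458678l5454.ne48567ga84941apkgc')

'#l#.ne#ga84941apkgc'

The pattern matches 3 to 4 of a character in [3-8], then optionally a digit (non-capturing group); then one or more of a character in [4-8].
Matches: at [0:7] → '3458678'; at [8:12] → '5454'; at [15:20] → '48567'.
Each match is replaced by '#'.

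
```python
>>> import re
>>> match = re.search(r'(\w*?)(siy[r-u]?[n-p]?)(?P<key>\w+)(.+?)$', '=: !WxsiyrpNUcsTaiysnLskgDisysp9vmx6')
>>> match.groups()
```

('Wx', 'siyrp', 'NUcsTaiysnLskgDisysp9vmx', '6')

Pattern: zero or more of a word character (lazy) (captured); then the literal 'siy', then optionally a character in [r-u], then optionally a character in [n-p] (captured); then one or more of a word character (captured as 'key'); then one or more of any character (lazy) (captured); then anchored at the end.
Unlike `match`, `search` isn't anchored — it looks for the pattern anywhere in the string.
The match spans [4:36] → 'WxsiyrpNUcsTaiysnLskgDisysp9vmx6'.
Captured: group 1 = 'Wx', group 2 = 'siyrp', group 3 = 'NUcsTaiysnLskgDisysp9vmx', group 4 = '6'.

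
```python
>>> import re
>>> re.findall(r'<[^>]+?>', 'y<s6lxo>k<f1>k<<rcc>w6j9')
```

['<s6lxo>', '<f1>', '<<rcc>']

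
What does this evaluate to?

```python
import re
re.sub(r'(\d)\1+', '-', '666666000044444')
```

'---'

`\1` is not a pattern — it's the concrete string captured by group 1, re-applied verbatim.
Matches: at [0:6] → '666666'; at [6:10] → '0000'; at [10:15] → '44444'.
Every occurrence is swapped for '-'.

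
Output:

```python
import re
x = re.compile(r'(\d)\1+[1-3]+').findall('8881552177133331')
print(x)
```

A backreference is literal: `\1` must see the identical characters the first group matched.
Scanning left to right: at [0:4] match '8881', group 1 = '8'; at [4:8] match '5521', group 1 = '5'; at [8:16] match '77133331', group 1 = '7'.
Because there's exactly one group, `findall` drops the full match and keeps group 1 from each hit.

['8', '5', '7']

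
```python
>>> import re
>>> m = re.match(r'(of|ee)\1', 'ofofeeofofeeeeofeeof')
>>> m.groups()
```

The match spans [0:4] → 'ofof'.
Captured: group 1 = 'of'.

('of',)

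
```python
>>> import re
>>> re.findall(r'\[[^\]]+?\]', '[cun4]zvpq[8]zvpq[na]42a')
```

['[cun4]', '[8]', '[na]']

Walking the string: at [0:6] → '[cun4]'; at [10:13] → '[8]'; at [17:21] → '[na]'.
With no groups in the pattern, `findall` gives back each whole match — 3 here.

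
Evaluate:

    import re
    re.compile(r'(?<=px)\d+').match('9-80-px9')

`re.match` won't scan ahead — the pattern has to work from the very first character.
Here the string doesn't start with a match, so the call returns None.

None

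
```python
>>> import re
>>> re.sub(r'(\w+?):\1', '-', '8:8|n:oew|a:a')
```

'-|n:oew|-'

The backreference `\1` re-matches whatever the first group consumed, character for character.
Matches: at [0:3] → '8:8'; at [10:13] → 'a:a'.
Every occurrence is swapped for '-'.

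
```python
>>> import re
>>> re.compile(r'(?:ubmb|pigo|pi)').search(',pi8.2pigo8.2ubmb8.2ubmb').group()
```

'pi'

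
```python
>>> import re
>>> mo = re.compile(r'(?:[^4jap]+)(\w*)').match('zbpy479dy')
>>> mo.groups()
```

('py479dy',)

The pattern matches one or more of any character except [4jap] (non-capturing group); then zero or more of a word character (captured).
With `match`, the pattern is implicitly anchored at the beginning.
The match spans [0:9] → 'zbpy479dy'.
Captured: group 1 = 'py479dy'.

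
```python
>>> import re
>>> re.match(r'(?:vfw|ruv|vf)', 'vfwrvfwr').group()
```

Alternation isn't longest-match — the leftmost alternative that fits at this position is chosen.
`match` is anchored at position 0; if the pattern doesn't fit there, it returns None.
The match spans [0:3] → 'vfw'.

'vfw'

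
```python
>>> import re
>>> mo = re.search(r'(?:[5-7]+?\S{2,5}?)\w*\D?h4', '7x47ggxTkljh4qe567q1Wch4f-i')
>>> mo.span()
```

The pattern matches one or more of a character in [5-7] (lazy), then 2 to 5 of a non-whitespace character (lazy) (non-capturing group); then zero or more of a word character, then optionally a non-digit, then the literal 'h4'.
The match spans [0:24] → '7x47ggxTkljh4qe567q1Wch4'.

(0, 24)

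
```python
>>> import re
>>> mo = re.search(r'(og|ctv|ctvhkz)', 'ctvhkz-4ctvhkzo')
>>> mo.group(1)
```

`|` is ordered: at each position the engine commits to the first alternative that works.
`re.search` tries every starting position until one works.
The match spans [0:3] → 'ctv'.
Captured: group 1 = 'ctv'.

'ctv'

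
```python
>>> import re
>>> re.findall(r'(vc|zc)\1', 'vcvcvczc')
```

['vc']

After group 1 captures some text, `\1` only succeeds where that same text appears again.
`findall` collects group 1 from the one match (1 total).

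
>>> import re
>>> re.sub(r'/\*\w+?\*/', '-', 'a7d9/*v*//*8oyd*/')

'a7d9--'

`sub` substitutes '-' at each match site.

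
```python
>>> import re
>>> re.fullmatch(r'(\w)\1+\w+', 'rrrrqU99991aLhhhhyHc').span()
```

(0, 20)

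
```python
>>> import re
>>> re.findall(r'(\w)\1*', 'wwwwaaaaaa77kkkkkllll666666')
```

['w', 'a', '7', 'k', 'l', '6']

A backreference is literal: `\1` must see the identical characters the first group matched.
One capturing group, so `findall` returns just the captured substring from each match — 6 in all.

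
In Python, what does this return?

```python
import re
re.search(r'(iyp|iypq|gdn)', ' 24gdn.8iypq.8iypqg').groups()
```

('gdn',)

`re.search` scans for the first position where the pattern succeeds.
The match spans [3:6] → 'gdn'.
Captured: group 1 = 'gdn'.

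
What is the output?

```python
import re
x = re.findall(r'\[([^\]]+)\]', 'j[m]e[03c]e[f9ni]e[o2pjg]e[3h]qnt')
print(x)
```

['m', '03c', 'f9ni', 'o2pjg', '3h']

One capturing group, so `findall` returns just the captured substring from each match — 5 in all.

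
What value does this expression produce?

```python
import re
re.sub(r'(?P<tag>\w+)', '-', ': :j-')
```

The pattern matches one or more of a word character (captured as 'tag').
Every occurrence is swapped for '-'.

': :--'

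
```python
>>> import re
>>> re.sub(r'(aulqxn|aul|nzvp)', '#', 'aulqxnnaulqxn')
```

Alternation isn't longest-match — the leftmost alternative that fits at this position is chosen.
Matches: at [0:6] → 'aulqxn'; at [7:13] → 'aulqxn'.
`sub` substitutes '#' at each match site.

'#n#'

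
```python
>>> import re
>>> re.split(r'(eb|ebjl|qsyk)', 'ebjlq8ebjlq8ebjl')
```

The regex engine tests alternatives in the order written; an earlier branch that matches wins even if a later one would match more.
The group in the pattern means `split` returns the separators' captures alongside the pieces.

['', 'eb', 'jlq8', 'eb', 'jlq8', 'eb', 'jl']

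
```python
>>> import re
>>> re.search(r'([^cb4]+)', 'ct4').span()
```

The match spans [1:2] → 't'.

(1, 2)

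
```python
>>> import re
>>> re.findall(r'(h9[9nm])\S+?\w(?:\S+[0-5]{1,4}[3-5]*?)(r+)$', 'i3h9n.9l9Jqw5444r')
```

[('h9n', 'r')]

This matches the literal 'h9', then one of [9nm] (captured); then one or more of a non-whitespace character (lazy), then a word character; then one or more of a non-whitespace character, then 1 to 4 of a character in [0-5], then zero or more of a character in [3-5] (lazy) (non-capturing group); then one or more of a literal 'r' (captured); then anchored at the end.
Matches: at [2:17] match 'h9n.9l9Jqw5444r', groups = ('h9n', 'r').
2 groups means the one result is a tuple of 2 captured strings — 1 here.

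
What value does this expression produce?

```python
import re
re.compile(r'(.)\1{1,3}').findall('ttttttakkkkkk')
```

The backreference `\1` re-matches whatever the first group consumed, character for character.
Matches: at [0:4] match 'tttt', group 1 = 't'; at [4:6] match 'tt', group 1 = 't'; at [7:11] match 'kkkk', group 1 = 'k'; at [11:13] match 'kk', group 1 = 'k'.
With a single group, `findall` returns only what that group captured — 4 items.

['t', 't', 'k', 'k']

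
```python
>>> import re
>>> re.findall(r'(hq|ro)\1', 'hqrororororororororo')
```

`\1` has to match the exact text group 1 already captured.
Scanning left to right: at [2:6] match 'roro', group 1 = 'ro'; at [6:10] match 'roro', group 1 = 'ro'; at [10:14] match 'roro', group 1 = 'ro'; at [14:18] match 'roro', group 1 = 'ro'.
Because there's exactly one group, `findall` drops the full match and keeps group 1 from each hit.

['ro', 'ro', 'ro', 'ro']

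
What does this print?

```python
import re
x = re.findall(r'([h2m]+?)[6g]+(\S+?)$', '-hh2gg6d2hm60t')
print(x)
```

Pattern: one or more of one of [h2m] (lazy) (captured); then one or more of one of [6g]; then one or more of a non-whitespace character (lazy) (captured); then anchored at the end.
Walking the string: at [1:14] match 'hh2gg6d2hm60t', groups = ('hh2', 'd2hm60t').
Multiple groups make `findall` return tuples — one 2-tuple for the one match.

[('hh2', 'd2hm60t')]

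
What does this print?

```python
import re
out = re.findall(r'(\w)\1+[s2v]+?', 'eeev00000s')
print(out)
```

The backreference `\1` re-matches whatever the first group consumed, character for character.
Scanning left to right: at [0:4] match 'eeev', group 1 = 'e'; at [4:10] match '00000s', group 1 = '0'.
`findall` collects group 1 from each match (2 total).

['e', '0']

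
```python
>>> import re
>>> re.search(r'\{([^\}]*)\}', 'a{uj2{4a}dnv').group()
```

'{uj2{4a}'

`re.search` tries every starting position until one works.
The match spans [1:9] → '{uj2{4a}'.
Captured: group 1 = 'uj2{4a'.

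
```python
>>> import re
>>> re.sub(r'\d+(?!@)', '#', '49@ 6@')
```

'#9@ 6@'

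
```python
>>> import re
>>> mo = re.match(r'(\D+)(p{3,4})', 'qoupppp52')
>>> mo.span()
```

(0, 7)

Pattern: one or more of a non-digit (captured); then 3 to 4 of a literal 'p' (captured).
`re.match` won't scan ahead — the pattern has to work from the very first character.
The match spans [0:7] → 'qoupppp'.
Captured: group 1 = 'qoup', group 2 = 'ppp'.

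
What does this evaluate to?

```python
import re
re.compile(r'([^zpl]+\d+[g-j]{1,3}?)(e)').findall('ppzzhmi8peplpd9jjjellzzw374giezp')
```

[('d9jjj', 'e'), ('w374gi', 'e')]

The pattern matches one or more of any character except [zpl], then one or more of a digit, then 1 to 3 of a character in [g-j] (lazy) (captured); then a literal 'e' (captured).
Scanning left to right: at [13:19] match 'd9jjje', groups = ('d9jjj', 'e'); at [23:30] match 'w374gie', groups = ('w374gi', 'e').
`findall` packs the 2 group values into a tuple for every match.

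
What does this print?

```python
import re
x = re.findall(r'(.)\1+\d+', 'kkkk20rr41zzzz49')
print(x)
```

['k', 'r', 'z']

A backreference is literal: `\1` must see the identical characters the first group matched.
Because there's exactly one group, `findall` drops the full match and keeps group 1 from each hit.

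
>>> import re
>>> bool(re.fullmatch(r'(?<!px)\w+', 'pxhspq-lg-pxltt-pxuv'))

False

For `fullmatch`, every character of the input must be accounted for by the pattern.
Here there's no way to consume every character, so the call returns None, and `bool(None)` is False.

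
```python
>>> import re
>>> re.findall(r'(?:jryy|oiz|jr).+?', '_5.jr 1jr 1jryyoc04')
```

['jr ', 'jr ', 'jryyo']

The regex engine tests alternatives in the order written; an earlier branch that matches wins even if a later one would match more.
Matches: at [3:6] → 'jr '; at [7:10] → 'jr '; at [11:16] → 'jryyo'.
No capturing groups, so `findall` returns the 3 full match strings.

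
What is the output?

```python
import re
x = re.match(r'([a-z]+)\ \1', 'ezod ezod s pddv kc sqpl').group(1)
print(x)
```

ezod

The match spans [0:9] → 'ezod ezod'.
Captured: group 1 = 'ezod'.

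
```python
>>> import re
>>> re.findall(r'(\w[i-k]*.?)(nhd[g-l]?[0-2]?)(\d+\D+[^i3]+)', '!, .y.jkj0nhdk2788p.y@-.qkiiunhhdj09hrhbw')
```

[('jkj0', 'nhdk2', '788p.y@-.qkiiunhhdj09hrhbw')]

`findall` packs the 3 group values into a tuple for every match.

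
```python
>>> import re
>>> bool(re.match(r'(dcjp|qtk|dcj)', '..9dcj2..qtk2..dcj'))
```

False

`re.match` only tries the pattern at the start of the string.
Here the string doesn't start with a match, so the call returns None, and `bool(None)` is False.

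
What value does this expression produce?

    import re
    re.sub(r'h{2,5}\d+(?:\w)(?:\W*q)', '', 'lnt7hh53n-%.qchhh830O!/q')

This matches 2 to 5 of a literal 'h', then one or more of a digit; then a word character (non-capturing group); then zero or more of a non-word character, then the literal 'q' (non-capturing group).
Matches: at [4:13] → 'hh53n-%.q'; at [14:24] → 'hhh830O!/q'.
`sub` substitutes '' at each match site.

'lnt7c'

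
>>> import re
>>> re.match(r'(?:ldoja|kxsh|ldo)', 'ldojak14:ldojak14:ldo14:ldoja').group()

'ldoja'

`|` is ordered: at each position the engine commits to the first alternative that works.
With `match`, the pattern is implicitly anchored at the beginning.
The match spans [0:5] → 'ldoja'.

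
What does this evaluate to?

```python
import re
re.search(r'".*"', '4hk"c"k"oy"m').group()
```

'"c"k"oy"'

The match spans [3:11] → '"c"k"oy"'.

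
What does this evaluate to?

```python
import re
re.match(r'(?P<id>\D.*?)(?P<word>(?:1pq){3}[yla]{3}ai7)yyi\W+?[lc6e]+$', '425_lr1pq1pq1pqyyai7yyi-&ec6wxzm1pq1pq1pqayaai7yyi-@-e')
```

Pattern: a non-digit, then zero or more of any character (lazy) (captured as 'id'); then the literal '1pq' repeated 3 times, then exactly 3 of one of [yla], then the literal 'ai7' (captured as 'word'); then the literal 'yyi', then one or more of a non-word character (lazy), then one or more of one of [lc6e]; then anchored at the end.
`re.match` only tries the pattern at the start of the string.
Here the pattern fails at index 0, so the call returns None.

None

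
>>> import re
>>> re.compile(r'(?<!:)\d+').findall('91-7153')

['91', '7153']

`(?!…)`/`(?<!…)` only lets a position through if the neighbouring text does NOT match; no characters are consumed.
`findall` yields the raw match text (2 of them) because the pattern has no groups.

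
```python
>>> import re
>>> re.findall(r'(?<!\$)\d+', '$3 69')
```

The negative lookahead/lookbehind blocks any match where the forbidden context is present.
Walking the string: at [3:5] → '69'.
No capturing groups, so `findall` returns the 1 full match string.

['69']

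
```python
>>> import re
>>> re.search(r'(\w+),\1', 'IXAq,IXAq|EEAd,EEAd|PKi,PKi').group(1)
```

`\1` has to match the exact text group 1 already captured.
Unlike `match`, `search` isn't anchored — it looks for the pattern anywhere in the string.
The match spans [0:9] → 'IXAq,IXAq'.
Captured: group 1 = 'IXAq'.

'IXAq'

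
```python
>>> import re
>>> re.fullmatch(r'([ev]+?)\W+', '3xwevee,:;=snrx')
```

This matches one or more of one of [ev] (lazy) (captured); then one or more of a non-word character.
For `fullmatch`, every character of the input must be accounted for by the pattern.
Here there's no way to consume every character, so the call returns None.

None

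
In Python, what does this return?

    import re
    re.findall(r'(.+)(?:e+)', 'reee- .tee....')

['reee- .te']

Pattern: one or more of any character (captured); then one or more of a literal 'e' (non-capturing group).
Walking the string: at [0:10] match 'reee- .tee', group 1 = 'reee- .te'.
`findall` collects group 1 from the one match (1 total).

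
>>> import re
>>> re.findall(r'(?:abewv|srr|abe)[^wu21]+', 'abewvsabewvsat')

Since nothing is captured, `findall` lists the 1 matched substring directly.

['abewvsabe']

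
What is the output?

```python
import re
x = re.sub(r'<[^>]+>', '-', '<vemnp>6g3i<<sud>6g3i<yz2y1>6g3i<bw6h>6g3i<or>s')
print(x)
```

-6g3i-6g3i-6g3i-6g3i-s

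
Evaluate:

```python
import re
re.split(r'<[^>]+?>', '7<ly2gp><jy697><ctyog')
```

`split` removes every match and returns the 3 fragments in between.

['7', '', '<ctyog']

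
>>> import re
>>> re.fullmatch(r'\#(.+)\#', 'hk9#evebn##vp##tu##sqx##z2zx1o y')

None

`re.fullmatch` requires the pattern to consume the entire string.
Here there's no way to consume every character, so the call returns None.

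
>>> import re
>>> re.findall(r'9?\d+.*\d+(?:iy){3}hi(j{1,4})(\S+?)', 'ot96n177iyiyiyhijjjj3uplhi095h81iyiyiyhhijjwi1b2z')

Lazy quantifiers expand one character at a time until the remainder of the pattern can match.
Multiple groups make `findall` return tuples — one 2-tuple for the one match.

[('jjjj', '3')]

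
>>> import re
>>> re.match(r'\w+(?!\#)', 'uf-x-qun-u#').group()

'uf'

`(?!…)`/`(?<!…)` only lets a position through if the neighbouring text does NOT match; no characters are consumed.
`match` is anchored at position 0; if the pattern doesn't fit there, it returns None.
The match spans [0:2] → 'uf'.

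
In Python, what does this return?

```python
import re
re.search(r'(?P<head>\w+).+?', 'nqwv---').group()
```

A `+?`/`*?`/`{m,n}?` starts at its minimum and grows only as far as needed for what follows to match.
The match spans [0:5] → 'nqwv-'.

'nqwv-'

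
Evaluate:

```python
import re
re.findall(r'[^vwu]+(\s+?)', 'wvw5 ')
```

[' ']

Pattern: one or more of any character except [vwu]; then one or more of whitespace (lazy) (captured).
Walking the string: at [3:5] match '5 ', group 1 = ' '.
Because there's exactly one group, `findall` drops the full match and keeps group 1 from the one hit.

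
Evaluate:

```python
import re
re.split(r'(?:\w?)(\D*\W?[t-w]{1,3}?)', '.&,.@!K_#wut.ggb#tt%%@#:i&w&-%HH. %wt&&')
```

The pattern matches optionally a word character (non-capturing group); then zero or more of a non-digit, then optionally a non-word character, then 1 to 3 of a character in [t-w] (lazy) (captured).
Matches to split on: at [0:37] → '.&,.@!K_#wut.ggb#tt%%@#:i&w&-%HH. %wt'.
Because the pattern has a capturing group, `split` also inserts each captured text between the pieces.

['', '.&,.@!K_#wut.ggb#tt%%@#:i&w&-%HH. %wt', '&&']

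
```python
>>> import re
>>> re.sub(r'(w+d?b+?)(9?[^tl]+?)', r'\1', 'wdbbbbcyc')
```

'wdbbbcyc'

The pattern matches one or more of a literal 'w', then optionally a literal 'd', then one or more of the literal 'b' (lazy) (captured); then optionally the literal '9', then one or more of any character except [tl] (lazy) (captured).
The `?` after the quantifier makes it lazy — it takes as little as possible before letting the rest of the pattern try.
Matches: at [0:4] → 'wdbb'.
Each match is replaced using the text its own group 1 captured.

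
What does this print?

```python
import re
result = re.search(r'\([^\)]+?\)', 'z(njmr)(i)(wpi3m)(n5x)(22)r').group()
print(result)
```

(njmr)

The match spans [1:7] → '(njmr)'.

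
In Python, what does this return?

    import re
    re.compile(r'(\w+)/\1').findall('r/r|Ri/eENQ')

`\1` has to match the exact text group 1 already captured.
Walking the string: at [0:3] match 'r/r', group 1 = 'r'.
One capturing group, so `findall` returns just the captured substring from the one match — 1 in all.

['r']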